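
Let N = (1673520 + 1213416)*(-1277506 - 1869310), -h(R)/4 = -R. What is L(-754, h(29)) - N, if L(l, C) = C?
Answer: 9084656395892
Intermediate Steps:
h(R) = 4*R (h(R) = -(-4)*R = 4*R)
N = -9084656395776 (N = 2886936*(-3146816) = -9084656395776)
L(-754, h(29)) - N = 4*29 - 1*(-9084656395776) = 116 + 9084656395776 = 9084656395892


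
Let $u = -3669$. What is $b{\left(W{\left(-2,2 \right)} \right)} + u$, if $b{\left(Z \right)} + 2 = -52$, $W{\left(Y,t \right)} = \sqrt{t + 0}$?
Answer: $-3723$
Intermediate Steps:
$W{\left(Y,t \right)} = \sqrt{t}$
$b{\left(Z \right)} = -54$ ($b{\left(Z \right)} = -2 - 52 = -54$)
$b{\left(W{\left(-2,2 \right)} \right)} + u = -54 - 3669 = -3723$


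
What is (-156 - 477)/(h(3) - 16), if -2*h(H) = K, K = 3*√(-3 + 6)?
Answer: 40512/997 - 3798*√3/997 ≈ 34.036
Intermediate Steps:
K = 3*√3 ≈ 5.1962
h(H) = -3*√3/2
(-156 - 477)/(h(3) - 16) = (-156 - 477)/(-3*√3/2 - 16) = -633/(-16 - 3*√3/2)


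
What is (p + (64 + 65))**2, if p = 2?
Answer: 17161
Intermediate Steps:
(p + (64 + 65))**2 = (2 + (64 + 65))**2 = (2 + 129)**2 = 131**2 = 17161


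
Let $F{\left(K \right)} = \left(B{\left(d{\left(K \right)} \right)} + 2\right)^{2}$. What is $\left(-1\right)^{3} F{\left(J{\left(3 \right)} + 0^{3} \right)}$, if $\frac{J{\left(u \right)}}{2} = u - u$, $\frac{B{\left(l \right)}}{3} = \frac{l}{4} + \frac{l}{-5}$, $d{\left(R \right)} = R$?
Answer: $-4$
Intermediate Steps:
$B{\left(l \right)} = \frac{3 l}{20}$ ($B{\left(l \right)} = 3 \left(\frac{l}{4} + \frac{l}{-5}\right) = 3 \left(l \frac{1}{4} + l \left(- \frac{1}{5}\right)\right) = 3 \left(\frac{l}{4} - \frac{l}{5}\right) = 3 \frac{l}{20} = \frac{3 l}{20}$)
$J{\left(u \right)} = 0$ ($J{\left(u \right)} = 2 \left(u - u\right) = 2 \cdot 0 = 0$)
$F{\left(K \right)} = \left(2 + \frac{3 K}{20}\right)^{2}$ ($F{\left(K \right)} = \left(\frac{3 K}{20} + 2\right)^{2} = \left(2 + \frac{3 K}{20}\right)^{2}$)
$\left(-1\right)^{3} F{\left(J{\left(3 \right)} + 0^{3} \right)} = \left(-1\right)^{3} \frac{\left(40 + 3 \left(0 + 0^{3}\right)\right)^{2}}{400} = - \frac{\left(40 + 3 \left(0 + 0\right)\right)^{2}}{400} = - \frac{\left(40 + 3 \cdot 0\right)^{2}}{400} = - \frac{\left(40 + 0\right)^{2}}{400} = - \frac{40^{2}}{400} = - \frac{1600}{400} = \left(-1\right) 4 = -4$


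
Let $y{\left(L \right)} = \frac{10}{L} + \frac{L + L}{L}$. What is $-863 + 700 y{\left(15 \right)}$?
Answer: $\frac{3011}{3} \approx 1003.7$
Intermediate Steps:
$y{\left(L \right)} = 2 + \frac{10}{L}$ ($y{\left(L \right)} = \frac{10}{L} + \frac{2 L}{L} = \frac{10}{L} + 2 = 2 + \frac{10}{L}$)
$-863 + 700 y{\left(15 \right)} = -863 + 700 \left(2 + \frac{10}{15}\right) = -863 + 700 \left(2 + 10 \cdot \frac{1}{15}\right) = -863 + 700 \left(2 + \frac{2}{3}\right) = -863 + 700 \cdot \frac{8}{3} = -863 + \frac{5600}{3} = \frac{3011}{3}$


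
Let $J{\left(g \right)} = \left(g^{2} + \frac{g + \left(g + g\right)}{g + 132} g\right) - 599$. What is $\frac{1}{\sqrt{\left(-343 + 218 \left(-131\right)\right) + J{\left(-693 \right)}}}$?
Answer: $\frac{\sqrt{129524258}}{7619074} \approx 0.0014937$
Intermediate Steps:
$J{\left(g \right)} = -599 + g^{2} + \frac{3 g^{2}}{132 + g}$ ($J{\left(g \right)} = \left(g^{2} + \frac{g + 2 g}{132 + g} g\right) - 599 = \left(g^{2} + \frac{3 g}{132 + g} g\right) - 599 = \left(g^{2} + \frac{3 g^{2}}{132 + g}\right) - 599 = -599 + g^{2} + \frac{3 g^{2}}{132 + g}$)
$\frac{1}{\sqrt{\left(-343 + 218 \left(-131\right)\right) + J{\left(-693 \right)}}} = \frac{1}{\sqrt{\left(-343 + 218 \left(-131\right)\right) + \frac{-79068 + \left(-693\right)^{3} - -415107 + 135 \left(-693\right)^{2}}{132 - 693}}} = \frac{1}{\sqrt{\left(-343 - 28558\right) + \frac{-79068 - 332812557 + 415107 + 135 \cdot 480249}{-561}}} = \frac{1}{\sqrt{-28901 - \frac{-79068 - 332812557 + 415107 + 64833615}{561}}} = \frac{1}{\sqrt{-28901 - - \frac{8110391}{17}}} = \frac{1}{\sqrt{-28901 + \frac{8110391}{17}}} = \frac{1}{\sqrt{\frac{7619074}{17}}} = \frac{1}{\frac{1}{17} \sqrt{129524258}} = \frac{\sqrt{129524258}}{7619074}$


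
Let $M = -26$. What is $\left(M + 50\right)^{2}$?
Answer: $576$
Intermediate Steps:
$\left(M + 50\right)^{2} = \left(-26 + 50\right)^{2} = 24^{2} = 576$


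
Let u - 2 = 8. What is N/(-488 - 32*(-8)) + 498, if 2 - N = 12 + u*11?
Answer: 14457/29 ≈ 498.52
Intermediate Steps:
u = 10 (u = 2 + 8 = 10)
N = -120 (N = 2 - (12 + 10*11) = 2 - (12 + 110) = 2 - 1*122 = 2 - 122 = -120)
N/(-488 - 32*(-8)) + 498 = -120/(-488 - 32*(-8)) + 498 = -120/(-488 + 256) + 498 = -120/(-232) + 498 = -120*(-1/232) + 498 = 15/29 + 498 = 14457/29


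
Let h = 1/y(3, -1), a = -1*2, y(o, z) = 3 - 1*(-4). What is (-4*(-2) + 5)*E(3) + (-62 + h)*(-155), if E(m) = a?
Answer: 66933/7 ≈ 9561.9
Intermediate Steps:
y(o, z) = 7 (y(o, z) = 3 + 4 = 7)
a = -2
h = 1/7 ≈ 0.14286
E(m) = -2
(-4*(-2) + 5)*E(3) + (-62 + h)*(-155) = (-4*(-2) + 5)*(-2) + (-62 + 1/7)*(-155) = (8 + 5)*(-2) - 433/7*(-155) = 13*(-2) + 67115/7 = -26 + 67115/7 = 66933/7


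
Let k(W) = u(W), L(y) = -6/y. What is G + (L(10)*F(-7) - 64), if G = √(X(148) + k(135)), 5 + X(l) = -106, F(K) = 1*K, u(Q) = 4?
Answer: -299/5 + I*√107 ≈ -59.8 + 10.344*I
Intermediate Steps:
k(W) = 4
F(K) = K
X(l) = -111 (X(l) = -5 - 106 = -111)
G = I*√107 (G = √(-111 + 4) = √(-107) = I*√107 ≈ 10.344*I)
G + (L(10)*F(-7) - 64) = I*√107 + (-6/10*(-7) - 64) = I*√107 + (-6*⅒*(-7) - 64) = I*√107 + (-⅗*(-7) - 64) = I*√107 + (21/5 - 64) = I*√107 - 299/5 = -299/5 + I*√107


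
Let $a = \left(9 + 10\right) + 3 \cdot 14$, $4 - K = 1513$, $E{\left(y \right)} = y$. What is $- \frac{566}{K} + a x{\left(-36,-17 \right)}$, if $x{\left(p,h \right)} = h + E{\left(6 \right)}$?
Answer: $- \frac{1011973}{1509} \approx -670.63$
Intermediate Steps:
$K = -1509$ ($K = 4 - 1513 = -1509$)
$x{\left(p,h \right)} = 6 + h$ ($x{\left(p,h \right)} = h + 6 = 6 + h$)
$a = 61$ ($a = 19 + 42 = 61$)
$- \frac{566}{K} + a x{\left(-36,-17 \right)} = - \frac{566}{-1509} + 61 \left(6 - 17\right) = \left(-566\right) \left(- \frac{1}{1509}\right) + 61 \left(-11\right) = \frac{566}{1509} - 671 = - \frac{1011973}{1509}$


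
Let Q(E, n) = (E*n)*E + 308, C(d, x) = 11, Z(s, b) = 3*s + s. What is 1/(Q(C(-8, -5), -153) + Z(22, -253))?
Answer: -1/18117 ≈ -5.5197e-5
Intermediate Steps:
Z(s, b) = 4*s
Q(E, n) = 308 + n*E² (Q(E, n) = n*E² + 308 = 308 + n*E²)
1/(Q(C(-8, -5), -153) + Z(22, -253)) = 1/((308 - 153*11²) + 4*22) = 1/((308 - 153*121) + 88) = 1/((308 - 18513) + 88) = 1/(-18205 + 88) = 1/(-18117) = -1/18117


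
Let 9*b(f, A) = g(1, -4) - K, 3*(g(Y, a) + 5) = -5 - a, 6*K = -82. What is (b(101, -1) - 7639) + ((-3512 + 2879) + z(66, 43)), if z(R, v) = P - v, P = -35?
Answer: -225425/27 ≈ -8349.1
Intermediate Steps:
K = -41/3 (K = (⅙)*(-82) = -41/3 ≈ -13.667)
z(R, v) = -35 - v
g(Y, a) = -20/3 - a/3 (g(Y, a) = -5 + (-5 - a)/3 = -5 + (-5/3 - a/3) = -20/3 - a/3)
b(f, A) = 25/27 (b(f, A) = ((-20/3 - ⅓*(-4)) - 1*(-41/3))/9 = ((-20/3 + 4/3) + 41/3)/9 = (-16/3 + 41/3)/9 = (⅑)*(25/3) = 25/27)
(b(101, -1) - 7639) + ((-3512 + 2879) + z(66, 43)) = (25/27 - 7639) + ((-3512 + 2879) + (-35 - 1*43)) = -206228/27 + (-633 + (-35 - 43)) = -206228/27 + (-633 - 78) = -206228/27 - 711 = -225425/27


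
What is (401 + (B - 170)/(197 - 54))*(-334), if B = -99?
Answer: -19062716/143 ≈ -1.3331e+5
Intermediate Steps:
(401 + (B - 170)/(197 - 54))*(-334) = (401 + (-99 - 170)/(197 - 54))*(-334) = (401 - 269/143)*(-334) = (57074/143)*(-334) = -19062716/143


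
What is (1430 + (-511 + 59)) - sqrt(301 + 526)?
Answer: 978 - sqrt(827) ≈ 949.24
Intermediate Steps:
(1430 + (-511 + 59)) - sqrt(301 + 526) = (1430 - 452) - sqrt(827) = 978 - sqrt(827)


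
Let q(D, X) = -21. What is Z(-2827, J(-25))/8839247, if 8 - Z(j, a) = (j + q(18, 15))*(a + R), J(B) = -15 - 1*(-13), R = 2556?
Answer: 7273800/8839247 ≈ 0.82290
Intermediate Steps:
J(B) = -2 (J(B) = -15 + 13 = -2)
Z(j, a) = 8 - (-21 + j)*(2556 + a) (Z(j, a) = 8 - (j - 21)*(a + 2556) = 8 - (-21 + j)*(2556 + a))
Z(-2827, J(-25))/8839247 = (53684 - 2556*(-2827) + 21*(-2) - 1*(-2)*(-2827))/8839247 = (53684 + 7225812 - 42 - 5654)*(1/8839247) = 7273800*(1/8839247) = 7273800/8839247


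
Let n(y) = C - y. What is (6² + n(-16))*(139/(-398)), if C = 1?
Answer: -7367/398 ≈ -18.510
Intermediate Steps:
n(y) = 1 - y
(6² + n(-16))*(139/(-398)) = (6² + (1 - 1*(-16)))*(139/(-398)) = (36 + (1 + 16))*(139*(-1/398)) = (36 + 17)*(-139/398) = 53*(-139/398) = -7367/398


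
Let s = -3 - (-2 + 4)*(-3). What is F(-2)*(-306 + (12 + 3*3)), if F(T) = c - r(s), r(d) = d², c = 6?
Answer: 855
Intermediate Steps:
s = 3 (s = -3 - 2*(-3) = -3 - 1*(-6) = -3 + 6 = 3)
F(T) = -3 (F(T) = 6 - 1*3² = 6 - 1*9 = 6 - 9 = -3)
F(-2)*(-306 + (12 + 3*3)) = -3*(-306 + (12 + 3*3)) = -3*(-306 + (12 + 9)) = -3*(-306 + 21) = -3*(-285) = 855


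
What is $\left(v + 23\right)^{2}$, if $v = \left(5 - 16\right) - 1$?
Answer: $121$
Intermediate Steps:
$v = -12$ ($v = -11 - 1 = -12$)
$\left(v + 23\right)^{2} = \left(-12 + 23\right)^{2} = 11^{2} = 121$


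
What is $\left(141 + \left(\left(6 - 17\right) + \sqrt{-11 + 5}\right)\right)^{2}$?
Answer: $\left(130 + i \sqrt{6}\right)^{2} \approx 16894.0 + 636.87 i$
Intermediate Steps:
$\left(141 + \left(\left(6 - 17\right) + \sqrt{-11 + 5}\right)\right)^{2} = \left(141 - \left(11 - \sqrt{-6}\right)\right)^{2} = \left(141 - \left(11 - i \sqrt{6}\right)\right)^{2} = \left(130 + i \sqrt{6}\right)^{2}$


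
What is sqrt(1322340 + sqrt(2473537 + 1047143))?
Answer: sqrt(1322340 + 2*sqrt(880170)) ≈ 1150.7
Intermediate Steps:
sqrt(1322340 + sqrt(2473537 + 1047143)) = sqrt(1322340 + sqrt(3520680)) = sqrt(1322340 + 2*sqrt(880170))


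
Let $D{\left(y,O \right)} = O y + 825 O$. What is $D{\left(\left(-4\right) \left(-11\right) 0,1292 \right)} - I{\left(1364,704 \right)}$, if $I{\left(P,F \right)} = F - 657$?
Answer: $1065853$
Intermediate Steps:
$D{\left(y,O \right)} = 825 O + O y$
$I{\left(P,F \right)} = -657 + F$
$D{\left(\left(-4\right) \left(-11\right) 0,1292 \right)} - I{\left(1364,704 \right)} = 1292 \left(825 + \left(-4\right) \left(-11\right) 0\right) - \left(-657 + 704\right) = 1292 \left(825 + 44 \cdot 0\right) - 47 = 1292 \left(825 + 0\right) - 47 = 1292 \cdot 825 - 47 = 1065900 - 47 = 1065853$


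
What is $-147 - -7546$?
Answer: $7399$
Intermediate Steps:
$-147 - -7546 = -147 + 7546 = 7399$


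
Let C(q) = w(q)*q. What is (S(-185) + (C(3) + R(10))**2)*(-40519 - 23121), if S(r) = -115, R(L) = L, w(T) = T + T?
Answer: -42575160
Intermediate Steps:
w(T) = 2*T
C(q) = 2*q**2 (C(q) = (2*q)*q = 2*q**2)
(S(-185) + (C(3) + R(10))**2)*(-40519 - 23121) = (-115 + (2*3**2 + 10)**2)*(-40519 - 23121) = (-115 + (2*9 + 10)**2)*(-63640) = (-115 + (18 + 10)**2)*(-63640) = (-115 + 28**2)*(-63640) = (-115 + 784)*(-63640) = 669*(-63640) = -42575160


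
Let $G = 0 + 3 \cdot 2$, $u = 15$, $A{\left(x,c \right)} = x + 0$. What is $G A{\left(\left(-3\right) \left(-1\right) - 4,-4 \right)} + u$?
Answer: $9$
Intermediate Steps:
$A{\left(x,c \right)} = x$
$G = 6$ ($G = 0 + 6 = 6$)
$G A{\left(\left(-3\right) \left(-1\right) - 4,-4 \right)} + u = 6 \left(\left(-3\right) \left(-1\right) - 4\right) + 15 = 6 \left(3 - 4\right) + 15 = 6 \left(-1\right) + 15 = -6 + 15 = 9$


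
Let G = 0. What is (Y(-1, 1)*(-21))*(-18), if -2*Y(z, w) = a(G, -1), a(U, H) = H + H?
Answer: 378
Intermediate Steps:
a(U, H) = 2*H
Y(z, w) = 1 (Y(z, w) = -(-1) = -½*(-2) = 1)
(Y(-1, 1)*(-21))*(-18) = (1*(-21))*(-18) = -21*(-18) = 378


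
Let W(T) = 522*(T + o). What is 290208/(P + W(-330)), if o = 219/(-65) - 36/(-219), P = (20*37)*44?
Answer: -688518480/335407277 ≈ -2.0528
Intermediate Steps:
P = 32560 (P = 740*44 = 32560)
o = -15207/4745 (o = 219*(-1/65) - 36*(-1/219) = -219/65 + 12/73 = -15207/4745 ≈ -3.2048)
W(T) = -7938054/4745 + 522*T (W(T) = 522*(T - 15207/4745) = 522*(-15207/4745 + T) = -7938054/4745 + 522*T)
290208/(P + W(-330)) = 290208/(32560 + (-7938054/4745 + 522*(-330))) = 290208/(32560 + (-7938054/4745 - 172260)) = 290208/(32560 - 825311754/4745) = 290208/(-670814554/4745) = 290208*(-4745/670814554) = -688518480/335407277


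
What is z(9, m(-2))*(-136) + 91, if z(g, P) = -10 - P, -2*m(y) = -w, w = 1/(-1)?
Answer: 1383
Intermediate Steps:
w = -1
m(y) = -½ (m(y) = -(-1)*(-1)/2 = -½*1 = -½)
z(9, m(-2))*(-136) + 91 = (-10 - 1*(-½))*(-136) + 91 = (-10 + ½)*(-136) + 91 = -19/2*(-136) + 91 = 1292 + 91 = 1383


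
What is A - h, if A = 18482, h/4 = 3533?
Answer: 4350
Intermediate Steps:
h = 14132 (h = 4*3533 = 14132)
A - h = 18482 - 1*14132 = 18482 - 14132 = 4350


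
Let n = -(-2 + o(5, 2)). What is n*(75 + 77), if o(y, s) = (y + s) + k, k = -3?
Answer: -304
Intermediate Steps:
o(y, s) = -3 + s + y (o(y, s) = (y + s) - 3 = (s + y) - 3 = -3 + s + y)
n = -2 (n = -(-2 + (-3 + 2 + 5)) = -(-2 + 4) = -1*2 = -2)
n*(75 + 77) = -2*(75 + 77) = -2*152 = -304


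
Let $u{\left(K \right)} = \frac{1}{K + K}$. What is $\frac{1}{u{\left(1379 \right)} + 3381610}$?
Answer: $\frac{2758}{9326480381} \approx 2.9572 \cdot 10^{-7}$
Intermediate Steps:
$u{\left(K \right)} = \frac{1}{2 K}$
$\frac{1}{u{\left(1379 \right)} + 3381610} = \frac{1}{\frac{1}{2 \cdot 1379} + 3381610} = \frac{1}{\frac{1}{2} \cdot \frac{1}{1379} + 3381610} = \frac{1}{\frac{1}{2758} + 3381610} = \frac{1}{\frac{9326480381}{2758}} = \frac{2758}{9326480381}$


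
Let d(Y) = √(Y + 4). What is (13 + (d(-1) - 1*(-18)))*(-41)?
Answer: -1271 - 41*√3 ≈ -1342.0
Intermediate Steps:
d(Y) = √(4 + Y)
(13 + (d(-1) - 1*(-18)))*(-41) = (13 + (√(4 - 1) - 1*(-18)))*(-41) = (13 + (√3 + 18))*(-41) = (13 + (18 + √3))*(-41) = (31 + √3)*(-41) = -1271 - 41*√3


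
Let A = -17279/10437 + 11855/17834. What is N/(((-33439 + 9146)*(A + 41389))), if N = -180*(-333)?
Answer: -11156839472520/187145820610806523 ≈ -5.9616e-5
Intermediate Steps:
A = -184423051/186133458 (A = -17279*1/10437 + 11855*(1/17834) = -17279/10437 + 11855/17834 = -184423051/186133458 ≈ -0.99081)
N = 59940
N/(((-33439 + 9146)*(A + 41389))) = 59940/(((-33439 + 9146)*(-184423051/186133458 + 41389))) = 59940/((-24293*7703693270111/186133458)) = 59940/(-187145820610806523/186133458) = 59940*(-186133458/187145820610806523) = -11156839472520/187145820610806523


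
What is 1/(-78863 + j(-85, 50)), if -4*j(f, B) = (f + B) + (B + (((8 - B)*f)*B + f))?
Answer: -2/246941 ≈ -8.0991e-6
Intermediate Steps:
j(f, B) = -B/2 - f/2 - B*f*(8 - B)/4 (j(f, B) = -((f + B) + (B + (((8 - B)*f)*B + f)))/4 = -((B + f) + (B + ((f*(8 - B))*B + f)))/4 = -((B + f) + (B + (B*f*(8 - B) + f)))/4 = -((B + f) + (B + (f + B*f*(8 - B))))/4 = -((B + f) + (B + f + B*f*(8 - B)))/4 = -(2*B + 2*f + B*f*(8 - B))/4 = -B/2 - f/2 - B*f*(8 - B)/4)
1/(-78863 + j(-85, 50)) = 1/(-78863 + (-1/2*50 - 1/2*(-85) - 2*50*(-85) + (1/4)*(-85)*50**2)) = 1/(-78863 + (-25 + 85/2 + 8500 + (1/4)*(-85)*2500)) = 1/(-78863 + (-25 + 85/2 + 8500 - 53125)) = 1/(-78863 - 89215/2) = 1/(-246941/2) = -2/246941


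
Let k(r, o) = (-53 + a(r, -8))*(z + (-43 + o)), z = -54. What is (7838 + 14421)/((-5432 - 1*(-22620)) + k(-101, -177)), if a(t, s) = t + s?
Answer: 22259/61576 ≈ 0.36149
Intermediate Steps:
a(t, s) = s + t
k(r, o) = (-97 + o)*(-61 + r) (k(r, o) = (-53 + (-8 + r))*(-54 + (-43 + o)) = (-61 + r)*(-97 + o) = (-97 + o)*(-61 + r))
(7838 + 14421)/((-5432 - 1*(-22620)) + k(-101, -177)) = (7838 + 14421)/((-5432 - 1*(-22620)) + (5917 - 97*(-101) - 61*(-177) - 177*(-101))) = 22259/((-5432 + 22620) + (5917 + 9797 + 10797 + 17877)) = 22259/(17188 + 44388) = 22259/61576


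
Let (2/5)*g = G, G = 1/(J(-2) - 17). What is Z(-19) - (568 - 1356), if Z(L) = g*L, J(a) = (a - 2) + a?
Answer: 36343/46 ≈ 790.07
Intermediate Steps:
J(a) = -2 + 2*a (J(a) = (-2 + a) + a = -2 + 2*a)
G = -1/23 (G = 1/((-2 + 2*(-2)) - 17) = 1/((-2 - 4) - 17) = 1/(-6 - 17) = 1/(-23) = -1/23 ≈ -0.043478)
g = -5/46 (g = (5/2)*(-1/23) = -5/46 ≈ -0.10870)
Z(L) = -5*L/46
Z(-19) - (568 - 1356) = -5/46*(-19) - (568 - 1356) = 95/46 - 1*(-788) = 95/46 + 788 = 36343/46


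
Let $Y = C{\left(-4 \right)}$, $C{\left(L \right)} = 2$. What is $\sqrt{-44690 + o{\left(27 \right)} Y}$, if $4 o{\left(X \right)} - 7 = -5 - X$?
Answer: $\frac{i \sqrt{178810}}{2} \approx 211.43 i$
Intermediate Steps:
$Y = 2$
$o{\left(X \right)} = \frac{1}{2} - \frac{X}{4}$ ($o{\left(X \right)} = \frac{7}{4} + \frac{-5 - X}{4} = \frac{7}{4} - \left(\frac{5}{4} + \frac{X}{4}\right) = \frac{1}{2} - \frac{X}{4}$)
$\sqrt{-44690 + o{\left(27 \right)} Y} = \sqrt{-44690 + \left(\frac{1}{2} - \frac{27}{4}\right) 2} = \sqrt{-44690 - \frac{25}{2}} = \sqrt{- \frac{89405}{2}} = \frac{i \sqrt{178810}}{2}$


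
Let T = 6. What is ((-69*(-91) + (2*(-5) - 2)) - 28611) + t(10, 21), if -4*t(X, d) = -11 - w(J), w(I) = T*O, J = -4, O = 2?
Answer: -89353/4 ≈ -22338.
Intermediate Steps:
w(I) = 12 (w(I) = 6*2 = 12)
t(X, d) = 23/4 (t(X, d) = -(-11 - 1*12)/4 = -(-11 - 12)/4 = -1/4*(-23) = 23/4)
((-69*(-91) + (2*(-5) - 2)) - 28611) + t(10, 21) = ((-69*(-91) + (2*(-5) - 2)) - 28611) + 23/4 = ((6279 + (-10 - 2)) - 28611) + 23/4 = ((6279 - 12) - 28611) + 23/4 = (6267 - 28611) + 23/4 = -22344 + 23/4 = -89353/4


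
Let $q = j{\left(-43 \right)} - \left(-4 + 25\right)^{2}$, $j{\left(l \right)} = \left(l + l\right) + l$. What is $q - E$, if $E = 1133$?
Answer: $-1703$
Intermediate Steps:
$j{\left(l \right)} = 3 l$ ($j{\left(l \right)} = 2 l + l = 3 l$)
$q = -570$ ($q = 3 \left(-43\right) - \left(-4 + 25\right)^{2} = -129 - 21^{2} = -129 - 441 = -570$)
$q - E = -570 - 1133 = -1703$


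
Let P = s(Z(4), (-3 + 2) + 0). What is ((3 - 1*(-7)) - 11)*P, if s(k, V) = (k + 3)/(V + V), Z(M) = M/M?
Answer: 2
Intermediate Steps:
Z(M) = 1
s(k, V) = (3 + k)/(2*V) (s(k, V) = (3 + k)/((2*V)) = (3 + k)*(1/(2*V)) = (3 + k)/(2*V))
P = -2 (P = (3 + 1)/(2*((-3 + 2) + 0)) = (½)*4/(-1 + 0) = (½)*4/(-1) = (½)*(-1)*4 = -2)
((3 - 1*(-7)) - 11)*P = ((3 - 1*(-7)) - 11)*(-2) = ((3 + 7) - 11)*(-2) = (10 - 11)*(-2) = -1*(-2) = 2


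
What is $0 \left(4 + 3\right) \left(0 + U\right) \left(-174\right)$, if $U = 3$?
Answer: $0$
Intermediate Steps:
$0 \left(4 + 3\right) \left(0 + U\right) \left(-174\right) = 0 \left(4 + 3\right) \left(0 + 3\right) \left(-174\right) = 0 \cdot 7 \cdot 3 \left(-174\right) = 0 \cdot 3 \left(-174\right) = 0 \left(-174\right) = 0$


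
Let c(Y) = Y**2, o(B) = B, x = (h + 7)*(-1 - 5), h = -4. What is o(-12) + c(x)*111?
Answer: 35952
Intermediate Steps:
x = -18 (x = (-4 + 7)*(-1 - 5) = 3*(-6) = -18)
o(-12) + c(x)*111 = -12 + (-18)**2*111 = -12 + 324*111 = -12 + 35964 = 35952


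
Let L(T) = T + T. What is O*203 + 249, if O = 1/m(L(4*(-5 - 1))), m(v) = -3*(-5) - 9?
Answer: 1697/6 ≈ 282.83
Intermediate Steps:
L(T) = 2*T
m(v) = 6 (m(v) = 15 - 9 = 6)
O = 1/6 ≈ 0.16667
O*203 + 249 = (1/6)*203 + 249 = 203/6 + 249 = 1697/6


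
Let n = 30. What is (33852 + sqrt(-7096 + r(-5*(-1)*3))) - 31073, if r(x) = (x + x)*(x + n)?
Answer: 2779 + 13*I*sqrt(34) ≈ 2779.0 + 75.802*I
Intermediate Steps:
r(x) = 2*x*(30 + x) (r(x) = (x + x)*(x + 30) = (2*x)*(30 + x) = 2*x*(30 + x))
(33852 + sqrt(-7096 + r(-5*(-1)*3))) - 31073 = (33852 + sqrt(-7096 + 2*(-5*(-1)*3)*(30 - 5*(-1)*3))) - 31073 = (33852 + sqrt(-7096 + 2*(5*3)*(30 + 5*3))) - 31073 = (33852 + sqrt(-7096 + 2*15*(30 + 15))) - 31073 = (33852 + sqrt(-7096 + 2*15*45)) - 31073 = (33852 + sqrt(-7096 + 1350)) - 31073 = (33852 + sqrt(-5746)) - 31073 = (33852 + 13*I*sqrt(34)) - 31073 = 2779 + 13*I*sqrt(34)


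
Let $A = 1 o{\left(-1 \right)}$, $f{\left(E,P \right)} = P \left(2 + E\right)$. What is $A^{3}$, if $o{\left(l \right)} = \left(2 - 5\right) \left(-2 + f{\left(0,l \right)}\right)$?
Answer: $1728$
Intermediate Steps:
$o{\left(l \right)} = 6 - 6 l$ ($o{\left(l \right)} = \left(2 - 5\right) \left(-2 + l \left(2 + 0\right)\right) = - 3 \left(-2 + l 2\right) = - 3 \left(-2 + 2 l\right) = 6 - 6 l$)
$A = 12$ ($A = 1 \left(6 - -6\right) = 1 \left(6 + 6\right) = 1 \cdot 12 = 12$)
$A^{3} = 12^{3} = 1728$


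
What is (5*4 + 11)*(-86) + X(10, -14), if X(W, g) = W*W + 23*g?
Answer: -2888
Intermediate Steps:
X(W, g) = W² + 23*g
(5*4 + 11)*(-86) + X(10, -14) = (5*4 + 11)*(-86) + (10² + 23*(-14)) = (20 + 11)*(-86) + (100 - 322) = 31*(-86) - 222 = -2666 - 222 = -2888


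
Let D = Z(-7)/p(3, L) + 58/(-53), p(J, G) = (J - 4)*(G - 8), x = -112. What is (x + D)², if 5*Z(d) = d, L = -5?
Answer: 152085180361/11868025 ≈ 12815.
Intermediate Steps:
Z(d) = d/5
p(J, G) = (-8 + G)*(-4 + J) (p(J, G) = (-4 + J)*(-8 + G) = (-8 + G)*(-4 + J))
D = -4141/3445 (D = ((⅕)*(-7))/(32 - 8*3 - 4*(-5) - 5*3) + 58/(-53) = -7/(5*(32 - 24 + 20 - 15)) + 58*(-1/53) = -7/5/13 - 58/53 = -7/5*1/13 - 58/53 = -7/65 - 58/53 = -4141/3445 ≈ -1.2020)
(x + D)² = (-112 - 4141/3445)² = (-389981/3445)² = 152085180361/11868025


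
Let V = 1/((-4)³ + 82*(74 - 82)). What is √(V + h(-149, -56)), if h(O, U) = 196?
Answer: √705595/60 ≈ 14.000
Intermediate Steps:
V = -1/720 (V = 1/(-64 + 82*(-8)) = 1/(-64 - 656) = 1/(-720) = -1/720 ≈ -0.0013889)
√(V + h(-149, -56)) = √(-1/720 + 196) = √(141119/720) = √705595/60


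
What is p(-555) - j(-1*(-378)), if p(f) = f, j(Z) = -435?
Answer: -120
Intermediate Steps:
p(-555) - j(-1*(-378)) = -555 - 1*(-435) = -555 + 435 = -120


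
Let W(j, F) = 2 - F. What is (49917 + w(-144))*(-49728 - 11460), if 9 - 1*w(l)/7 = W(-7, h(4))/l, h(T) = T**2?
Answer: -18348807589/6 ≈ -3.0581e+9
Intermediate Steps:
w(l) = 63 + 98/l (w(l) = 63 - 7*(2 - 1*4**2)/l = 63 - 7*(2 - 1*16)/l = 63 - 7*(2 - 16)/l = 63 - (-98)/l = 63 + 98/l)
(49917 + w(-144))*(-49728 - 11460) = (49917 + (63 + 98/(-144)))*(-49728 - 11460) = (49917 + (63 + 98*(-1/144)))*(-61188) = (49917 + (63 - 49/72))*(-61188) = (49917 + 4487/72)*(-61188) = (3598511/72)*(-61188) = -18348807589/6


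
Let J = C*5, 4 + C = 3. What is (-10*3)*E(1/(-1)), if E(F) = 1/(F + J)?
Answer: 5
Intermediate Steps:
C = -1 (C = -4 + 3 = -1)
J = -5 (J = -1*5 = -5)
E(F) = 1/(-5 + F) (E(F) = 1/(F - 5) = 1/(-5 + F))
(-10*3)*E(1/(-1)) = (-10*3)/(-5 + 1/(-1)) = -30/(-5 - 1) = -30/(-6) = -30*(-⅙) = 5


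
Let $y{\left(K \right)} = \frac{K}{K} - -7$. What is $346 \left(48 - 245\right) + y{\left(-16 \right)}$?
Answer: $-68154$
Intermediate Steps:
$y{\left(K \right)} = 8$ ($y{\left(K \right)} = 1 + 7 = 8$)
$346 \left(48 - 245\right) + y{\left(-16 \right)} = 346 \left(48 - 245\right) + 8 = 346 \left(-197\right) + 8 = -68162 + 8 = -68154$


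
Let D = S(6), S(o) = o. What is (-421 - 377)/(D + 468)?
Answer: -133/79 ≈ -1.6835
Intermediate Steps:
D = 6
(-421 - 377)/(D + 468) = (-421 - 377)/(6 + 468) = -798/474 = -798*1/474 = -133/79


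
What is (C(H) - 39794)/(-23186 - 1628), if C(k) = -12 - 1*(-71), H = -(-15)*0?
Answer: 39735/24814 ≈ 1.6013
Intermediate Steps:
H = 0 (H = -15*0 = 0)
C(k) = 59 (C(k) = -12 + 71 = 59)
(C(H) - 39794)/(-23186 - 1628) = (59 - 39794)/(-23186 - 1628) = -39735/(-24814) = -39735*(-1/24814) = 39735/24814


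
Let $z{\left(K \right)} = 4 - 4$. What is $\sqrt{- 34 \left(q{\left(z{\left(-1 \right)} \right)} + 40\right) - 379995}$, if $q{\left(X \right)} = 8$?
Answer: $3 i \sqrt{42403} \approx 617.76 i$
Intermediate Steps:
$z{\left(K \right)} = 0$
$\sqrt{- 34 \left(q{\left(z{\left(-1 \right)} \right)} + 40\right) - 379995} = \sqrt{- 34 \left(8 + 40\right) - 379995} = \sqrt{\left(-34\right) 48 - 379995} = \sqrt{-1632 - 379995} = \sqrt{-381627} = 3 i \sqrt{42403}$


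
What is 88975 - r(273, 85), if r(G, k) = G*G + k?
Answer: 14361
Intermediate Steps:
r(G, k) = k + G² (r(G, k) = G² + k = k + G²)
88975 - r(273, 85) = 88975 - (85 + 273²) = 88975 - (85 + 74529) = 88975 - 1*74614 = 88975 - 74614 = 14361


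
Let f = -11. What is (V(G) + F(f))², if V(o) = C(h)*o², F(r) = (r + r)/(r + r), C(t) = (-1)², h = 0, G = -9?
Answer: 6724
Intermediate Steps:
C(t) = 1
F(r) = 1 (F(r) = (2*r)/((2*r)) = (2*r)*(1/(2*r)) = 1)
V(o) = o² (V(o) = 1*o² = o²)
(V(G) + F(f))² = ((-9)² + 1)² = (81 + 1)² = 82² = 6724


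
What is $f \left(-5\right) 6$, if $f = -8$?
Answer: $240$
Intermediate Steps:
$f \left(-5\right) 6 = \left(-8\right) \left(-5\right) 6 = 40 \cdot 6 = 240$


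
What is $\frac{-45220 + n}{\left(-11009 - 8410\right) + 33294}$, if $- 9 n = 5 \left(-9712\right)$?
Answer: $- \frac{71684}{24975} \approx -2.8702$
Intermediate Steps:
$n = \frac{48560}{9}$ ($n = - \frac{5 \left(-9712\right)}{9} = \left(- \frac{1}{9}\right) \left(-48560\right) = \frac{48560}{9} \approx 5395.6$)
$\frac{-45220 + n}{\left(-11009 - 8410\right) + 33294} = \frac{-45220 + \frac{48560}{9}}{\left(-11009 - 8410\right) + 33294} = - \frac{358420}{9 \left(-19419 + 33294\right)} = - \frac{358420}{9 \cdot 13875} = \left(- \frac{358420}{9}\right) \frac{1}{13875} = - \frac{71684}{24975}$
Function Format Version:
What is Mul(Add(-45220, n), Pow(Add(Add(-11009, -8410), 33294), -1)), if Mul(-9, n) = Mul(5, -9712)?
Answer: Rational(-71684, 24975) ≈ -2.8702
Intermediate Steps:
n = Rational(48560, 9) (n = Mul(Rational(-1, 9), Mul(5, -9712)) = Mul(Rational(-1, 9), -48560) = Rational(48560, 9) ≈ 5395.6)
Mul(Add(-45220, n), Pow(Add(Add(-11009, -8410), 33294), -1)) = Mul(Add(-45220, Rational(48560, 9)), Pow(Add(Add(-11009, -8410), 33294), -1)) = Mul(Rational(-358420, 9), Pow(Add(-19419, 33294), -1)) = Mul(Rational(-358420, 9), Pow(13875, -1)) = Mul(Rational(-358420, 9), Rational(1, 13875)) = Rational(-71684, 24975)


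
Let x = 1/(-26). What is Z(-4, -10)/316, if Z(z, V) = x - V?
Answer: 259/8216 ≈ 0.031524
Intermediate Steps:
x = -1/26 ≈ -0.038462
Z(z, V) = -1/26 - V
Z(-4, -10)/316 = (-1/26 - 1*(-10))/316 = (-1/26 + 10)*(1/316) = (259/26)*(1/316) = 259/8216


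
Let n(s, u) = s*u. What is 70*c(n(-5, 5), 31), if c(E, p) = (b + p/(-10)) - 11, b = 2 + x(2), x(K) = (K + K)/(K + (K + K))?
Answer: -2401/3 ≈ -800.33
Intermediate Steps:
x(K) = 2/3 (x(K) = (2*K)/(K + 2*K) = (2*K)/((3*K)) = (2*K)*(1/(3*K)) = 2/3)
b = 8/3 (b = 2 + 2/3 = 8/3 ≈ 2.6667)
c(E, p) = -25/3 - p/10 (c(E, p) = (8/3 + p/(-10)) - 11 = (8/3 + p*(-1/10)) - 11 = (8/3 - p/10) - 11 = -25/3 - p/10)
70*c(n(-5, 5), 31) = 70*(-25/3 - 1/10*31) = 70*(-25/3 - 31/10) = 70*(-343/30) = -2401/3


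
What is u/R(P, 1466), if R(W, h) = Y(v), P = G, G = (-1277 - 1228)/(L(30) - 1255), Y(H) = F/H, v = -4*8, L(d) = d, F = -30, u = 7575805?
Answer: 24242576/3 ≈ 8.0809e+6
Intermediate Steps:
v = -32
Y(H) = -30/H
G = 501/245 (G = (-1277 - 1228)/(30 - 1255) = -2505/(-1225) = -2505*(-1/1225) = 501/245 ≈ 2.0449)
P = 501/245 ≈ 2.0449
R(W, h) = 15/16 (R(W, h) = -30/(-32) = -30*(-1/32) = 15/16)
u/R(P, 1466) = 7575805/(15/16) = 7575805*(16/15) = 24242576/3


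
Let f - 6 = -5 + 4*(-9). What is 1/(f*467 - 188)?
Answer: -1/16533 ≈ -6.0485e-5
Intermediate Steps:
f = -35 (f = 6 + (-5 + 4*(-9)) = 6 + (-5 - 36) = 6 - 41 = -35)
1/(f*467 - 188) = 1/(-35*467 - 188) = 1/(-16345 - 188) = 1/(-16533) = -1/16533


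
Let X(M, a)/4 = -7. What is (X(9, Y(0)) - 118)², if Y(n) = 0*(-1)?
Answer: 21316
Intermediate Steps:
Y(n) = 0
X(M, a) = -28 (X(M, a) = 4*(-7) = -28)
(X(9, Y(0)) - 118)² = (-28 - 118)² = (-146)² = 21316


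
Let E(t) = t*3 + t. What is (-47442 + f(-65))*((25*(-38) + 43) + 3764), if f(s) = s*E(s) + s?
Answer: -87444199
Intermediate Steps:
E(t) = 4*t (E(t) = 3*t + t = 4*t)
f(s) = s + 4*s² (f(s) = s*(4*s) + s = 4*s² + s = s + 4*s²)
(-47442 + f(-65))*((25*(-38) + 43) + 3764) = (-47442 - 65*(1 + 4*(-65)))*((25*(-38) + 43) + 3764) = (-47442 - 65*(1 - 260))*((-950 + 43) + 3764) = (-47442 - 65*(-259))*(-907 + 3764) = (-47442 + 16835)*2857 = -30607*2857 = -87444199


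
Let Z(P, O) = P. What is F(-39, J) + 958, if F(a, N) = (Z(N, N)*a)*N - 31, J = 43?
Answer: -71184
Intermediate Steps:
F(a, N) = -31 + a*N**2 (F(a, N) = (N*a)*N - 31 = a*N**2 - 31 = -31 + a*N**2)
F(-39, J) + 958 = (-31 - 39*43**2) + 958 = (-31 - 39*1849) + 958 = (-31 - 72111) + 958 = -72142 + 958 = -71184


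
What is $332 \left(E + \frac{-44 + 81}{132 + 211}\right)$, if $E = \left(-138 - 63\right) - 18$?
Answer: $- \frac{24926560}{343} \approx -72672.0$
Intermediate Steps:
$E = -219$ ($E = -201 - 18 = -219$)
$332 \left(E + \frac{-44 + 81}{132 + 211}\right) = 332 \left(-219 + \frac{-44 + 81}{132 + 211}\right) = 332 \left(-219 + \frac{37}{343}\right) = 332 \left(- \frac{75080}{343}\right) = - \frac{24926560}{343}$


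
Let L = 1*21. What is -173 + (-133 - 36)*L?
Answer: -3722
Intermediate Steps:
L = 21
-173 + (-133 - 36)*L = -173 + (-133 - 36)*21 = -173 - 169*21 = -173 - 3549 = -3722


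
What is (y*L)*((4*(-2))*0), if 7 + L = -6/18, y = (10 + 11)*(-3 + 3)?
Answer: 0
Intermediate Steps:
y = 0 (y = 21*0 = 0)
L = -22/3 (L = -7 - 6/18 = -7 - 6*1/18 = -7 - ⅓ = -22/3 ≈ -7.3333)
(y*L)*((4*(-2))*0) = (0*(-22/3))*((4*(-2))*0) = 0*(-8*0) = 0*0 = 0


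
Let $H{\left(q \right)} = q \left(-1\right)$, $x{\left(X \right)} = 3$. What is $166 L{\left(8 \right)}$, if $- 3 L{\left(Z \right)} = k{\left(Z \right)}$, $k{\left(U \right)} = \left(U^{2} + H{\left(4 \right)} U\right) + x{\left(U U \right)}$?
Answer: $- \frac{5810}{3} \approx -1936.7$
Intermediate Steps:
$H{\left(q \right)} = - q$
$k{\left(U \right)} = 3 + U^{2} - 4 U$ ($k{\left(U \right)} = \left(U^{2} + \left(-1\right) 4 U\right) + 3 = \left(U^{2} - 4 U\right) + 3 = 3 + U^{2} - 4 U$)
$L{\left(Z \right)} = -1 - \frac{Z^{2}}{3} + \frac{4 Z}{3}$ ($L{\left(Z \right)} = - \frac{3 + Z^{2} - 4 Z}{3} = -1 - \frac{Z^{2}}{3} + \frac{4 Z}{3}$)
$166 L{\left(8 \right)} = 166 \left(-1 - \frac{8^{2}}{3} + \frac{4}{3} \cdot 8\right) = 166 \left(-1 - \frac{64}{3} + \frac{32}{3}\right) = 166 \left(- \frac{35}{3}\right) = - \frac{5810}{3}$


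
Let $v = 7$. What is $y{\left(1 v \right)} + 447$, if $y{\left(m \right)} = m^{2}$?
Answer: $496$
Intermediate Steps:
$y{\left(1 v \right)} + 447 = \left(1 \cdot 7\right)^{2} + 447 = 7^{2} + 447 = 49 + 447 = 496$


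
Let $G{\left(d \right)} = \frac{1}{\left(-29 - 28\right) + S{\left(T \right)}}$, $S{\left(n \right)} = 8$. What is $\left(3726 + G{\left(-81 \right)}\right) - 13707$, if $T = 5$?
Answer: $- \frac{489070}{49} \approx -9981.0$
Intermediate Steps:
$G{\left(d \right)} = - \frac{1}{49}$ ($G{\left(d \right)} = \frac{1}{\left(-29 - 28\right) + 8} = \frac{1}{-57 + 8} = \frac{1}{-49} = - \frac{1}{49}$)
$\left(3726 + G{\left(-81 \right)}\right) - 13707 = \left(3726 - \frac{1}{49}\right) - 13707 = \frac{182573}{49} - 13707 = - \frac{489070}{49}$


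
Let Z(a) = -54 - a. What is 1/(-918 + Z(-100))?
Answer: -1/872 ≈ -0.0011468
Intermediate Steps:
1/(-918 + Z(-100)) = 1/(-918 + (-54 - 1*(-100))) = 1/(-918 + (-54 + 100)) = 1/(-918 + 46) = 1/(-872) = -1/872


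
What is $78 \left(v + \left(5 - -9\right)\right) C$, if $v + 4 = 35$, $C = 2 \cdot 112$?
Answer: $786240$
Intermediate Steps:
$C = 224$
$v = 31$ ($v = -4 + 35 = 31$)
$78 \left(v + \left(5 - -9\right)\right) C = 78 \left(31 + \left(5 - -9\right)\right) 224 = 78 \left(31 + \left(5 + 9\right)\right) 224 = 78 \left(31 + 14\right) 224 = 78 \cdot 45 \cdot 224 = 3510 \cdot 224 = 786240$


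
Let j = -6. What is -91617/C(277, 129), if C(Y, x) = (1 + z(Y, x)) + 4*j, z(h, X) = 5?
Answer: 30539/6 ≈ 5089.8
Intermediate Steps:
C(Y, x) = -18 (C(Y, x) = (1 + 5) + 4*(-6) = 6 - 24 = -18)
-91617/C(277, 129) = -91617/(-18) = -91617*(-1/18) = 30539/6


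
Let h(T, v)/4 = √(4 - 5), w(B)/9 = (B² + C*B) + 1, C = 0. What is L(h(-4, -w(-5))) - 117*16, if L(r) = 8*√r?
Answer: -1872 + 16*√I ≈ -1860.7 + 11.314*I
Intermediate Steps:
w(B) = 9 + 9*B² (w(B) = 9*((B² + 0*B) + 1) = 9*((B² + 0) + 1) = 9*(B² + 1) = 9*(1 + B²) = 9 + 9*B²)
h(T, v) = 4*I (h(T, v) = 4*√(4 - 5) = 4*√(-1) = 4*I)
L(h(-4, -w(-5))) - 117*16 = 8*√(4*I) - 117*16 = 8*(2*√I) - 1872 = 16*√I - 1872 = -1872 + 16*√I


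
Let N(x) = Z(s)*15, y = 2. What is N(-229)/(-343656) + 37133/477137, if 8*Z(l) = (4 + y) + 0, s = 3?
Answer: 5669160203/72875996832 ≈ 0.077792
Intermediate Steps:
Z(l) = 3/4 (Z(l) = ((4 + 2) + 0)/8 = (6 + 0)/8 = (1/8)*6 = 3/4)
N(x) = 45/4 (N(x) = (3/4)*15 = 45/4)
N(-229)/(-343656) + 37133/477137 = (45/4)/(-343656) + 37133/477137 = (45/4)*(-1/343656) + 37133*(1/477137) = -5/152736 + 37133/477137 = 5669160203/72875996832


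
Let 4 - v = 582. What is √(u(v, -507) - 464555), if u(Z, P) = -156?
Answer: I*√464711 ≈ 681.7*I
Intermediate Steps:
v = -578 (v = 4 - 1*582 = 4 - 582 = -578)
√(u(v, -507) - 464555) = √(-156 - 464555) = √(-464711) = I*√464711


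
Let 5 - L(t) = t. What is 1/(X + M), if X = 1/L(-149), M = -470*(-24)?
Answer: 154/1737121 ≈ 8.8652e-5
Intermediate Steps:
L(t) = 5 - t
M = 11280
X = 1/154 (X = 1/(5 - 1*(-149)) = 1/(5 + 149) = 1/154 ≈ 0.0064935)
1/(X + M) = 1/(1/154 + 11280) = 1/(1737121/154) = 154/1737121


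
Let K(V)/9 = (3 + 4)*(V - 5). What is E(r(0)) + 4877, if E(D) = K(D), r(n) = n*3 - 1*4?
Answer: 4310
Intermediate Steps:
K(V) = -315 + 63*V (K(V) = 9*((3 + 4)*(V - 5)) = 9*(7*(-5 + V)) = 9*(-35 + 7*V) = -315 + 63*V)
r(n) = -4 + 3*n (r(n) = 3*n - 4 = -4 + 3*n)
E(D) = -315 + 63*D
E(r(0)) + 4877 = (-315 + 63*(-4 + 3*0)) + 4877 = (-315 + 63*(-4 + 0)) + 4877 = (-315 + 63*(-4)) + 4877 = (-315 - 252) + 4877 = -567 + 4877 = 4310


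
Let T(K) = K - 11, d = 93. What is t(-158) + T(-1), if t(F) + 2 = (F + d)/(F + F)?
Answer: -4359/316 ≈ -13.794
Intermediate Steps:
t(F) = -2 + (93 + F)/(2*F) (t(F) = -2 + (F + 93)/(F + F) = -2 + (93 + F)/((2*F)) = -2 + (93 + F)*(1/(2*F)) = -2 + (93 + F)/(2*F))
T(K) = -11 + K
t(-158) + T(-1) = (3/2)*(31 - 1*(-158))/(-158) + (-11 - 1) = (3/2)*(-1/158)*(31 + 158) - 12 = (3/2)*(-1/158)*189 - 12 = -567/316 - 12 = -4359/316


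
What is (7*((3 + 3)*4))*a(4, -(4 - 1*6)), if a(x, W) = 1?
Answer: 168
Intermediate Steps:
(7*((3 + 3)*4))*a(4, -(4 - 1*6)) = (7*((3 + 3)*4))*1 = (7*(6*4))*1 = (7*24)*1 = 168*1 = 168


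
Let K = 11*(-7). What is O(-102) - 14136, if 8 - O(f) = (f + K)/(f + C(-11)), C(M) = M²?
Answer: -268253/19 ≈ -14119.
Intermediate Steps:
K = -77
O(f) = 8 - (-77 + f)/(121 + f) (O(f) = 8 - (f - 77)/(f + (-11)²) = 8 - (-77 + f)/(f + 121) = 8 - (-77 + f)/(121 + f))
O(-102) - 14136 = (1045 + 7*(-102))/(121 - 102) - 14136 = (1045 - 714)/19 - 14136 = (1/19)*331 - 14136 = 331/19 - 14136 = -268253/19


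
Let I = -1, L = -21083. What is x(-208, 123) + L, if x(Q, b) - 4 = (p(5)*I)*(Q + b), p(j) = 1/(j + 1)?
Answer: -126389/6 ≈ -21065.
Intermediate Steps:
p(j) = 1/(1 + j)
x(Q, b) = 4 - Q/6 - b/6 (x(Q, b) = 4 + (-1/(1 + 5))*(Q + b) = 4 + (-1/6)*(Q + b) = 4 + ((⅙)*(-1))*(Q + b) = 4 - (Q + b)/6 = 4 + (-Q/6 - b/6) = 4 - Q/6 - b/6)
x(-208, 123) + L = (4 - ⅙*(-208) - ⅙*123) - 21083 = (4 + 104/3 - 41/2) - 21083 = 109/6 - 21083 = -126389/6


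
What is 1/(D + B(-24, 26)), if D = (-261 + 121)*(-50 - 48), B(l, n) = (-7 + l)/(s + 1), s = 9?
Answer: 10/137169 ≈ 7.2903e-5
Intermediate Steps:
B(l, n) = -7/10 + l/10 (B(l, n) = (-7 + l)/(9 + 1) = (-7 + l)/10 = (-7 + l)*(⅒) = -7/10 + l/10)
D = 13720 (D = -140*(-98) = 13720)
1/(D + B(-24, 26)) = 1/(13720 + (-7/10 + (⅒)*(-24))) = 1/(13720 + (-7/10 - 12/5)) = 1/(13720 - 31/10) = 1/(137169/10) = 10/137169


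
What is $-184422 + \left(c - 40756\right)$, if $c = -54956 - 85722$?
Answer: $-365856$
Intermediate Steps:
$c = -140678$ ($c = -54956 - 85722 = -140678$)
$-184422 + \left(c - 40756\right) = -184422 - 181434 = -365856$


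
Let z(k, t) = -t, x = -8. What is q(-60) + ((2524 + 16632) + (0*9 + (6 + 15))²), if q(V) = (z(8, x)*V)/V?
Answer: 19605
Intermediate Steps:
q(V) = 8 (q(V) = ((-1*(-8))*V)/V = (8*V)/V = 8)
q(-60) + ((2524 + 16632) + (0*9 + (6 + 15))²) = 8 + ((2524 + 16632) + (0*9 + (6 + 15))²) = 8 + (19156 + (0 + 21)²) = 8 + (19156 + 21²) = 8 + (19156 + 441) = 8 + 19597 = 19605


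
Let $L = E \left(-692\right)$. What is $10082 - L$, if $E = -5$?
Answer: $6622$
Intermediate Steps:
$L = 3460$ ($L = \left(-5\right) \left(-692\right) = 3460$)
$10082 - L = 10082 - 3460 = 6622$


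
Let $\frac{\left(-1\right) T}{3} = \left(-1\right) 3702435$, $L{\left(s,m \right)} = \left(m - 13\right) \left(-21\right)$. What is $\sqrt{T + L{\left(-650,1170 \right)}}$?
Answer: $16 \sqrt{43293} \approx 3329.1$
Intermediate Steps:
$L{\left(s,m \right)} = 273 - 21 m$ ($L{\left(s,m \right)} = \left(-13 + m\right) \left(-21\right) = 273 - 21 m$)
$T = 11107305$ ($T = - 3 \left(\left(-1\right) 3702435\right) = \left(-3\right) \left(-3702435\right) = 11107305$)
$\sqrt{T + L{\left(-650,1170 \right)}} = \sqrt{11107305 + \left(273 - 24570\right)} = \sqrt{11107305 - 24297} = \sqrt{11083008} = 16 \sqrt{43293}$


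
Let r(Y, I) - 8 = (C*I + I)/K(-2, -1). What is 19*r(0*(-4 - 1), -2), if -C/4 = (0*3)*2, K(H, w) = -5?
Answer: 798/5 ≈ 159.60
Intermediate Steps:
C = 0 (C = -4*0*3*2 = -0*2 = -4*0 = 0)
r(Y, I) = 8 - I/5 (r(Y, I) = 8 + (0*I + I)/(-5) = 8 + (0 + I)*(-⅕) = 8 + I*(-⅕) = 8 - I/5)
19*r(0*(-4 - 1), -2) = 19*(8 - ⅕*(-2)) = 19*(8 + ⅖) = 19*(42/5) = 798/5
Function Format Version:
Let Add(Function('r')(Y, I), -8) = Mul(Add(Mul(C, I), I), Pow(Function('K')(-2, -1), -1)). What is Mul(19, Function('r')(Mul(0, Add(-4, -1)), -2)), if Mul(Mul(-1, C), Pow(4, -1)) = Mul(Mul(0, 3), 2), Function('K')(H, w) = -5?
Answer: Rational(798, 5) ≈ 159.60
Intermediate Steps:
C = 0 (C = Mul(-4, Mul(Mul(0, 3), 2)) = Mul(-4, Mul(0, 2)) = Mul(-4, 0) = 0)
Function('r')(Y, I) = Add(8, Mul(Rational(-1, 5), I)) (Function('r')(Y, I) = Add(8, Mul(Add(Mul(0, I), I), Pow(-5, -1))) = Add(8, Mul(Add(0, I), Rational(-1, 5))) = Add(8, Mul(I, Rational(-1, 5))) = Add(8, Mul(Rational(-1, 5), I)))
Mul(19, Function('r')(Mul(0, Add(-4, -1)), -2)) = Mul(19, Add(8, Mul(Rational(-1, 5), -2))) = Mul(19, Add(8, Rational(2, 5))) = Mul(19, Rational(42, 5)) = Rational(798, 5)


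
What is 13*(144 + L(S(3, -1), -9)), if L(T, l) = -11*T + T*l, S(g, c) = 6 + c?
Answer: 572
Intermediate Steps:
13*(144 + L(S(3, -1), -9)) = 13*(144 + (6 - 1)*(-11 - 9)) = 13*(144 + 5*(-20)) = 13*(144 - 100) = 13*44 = 572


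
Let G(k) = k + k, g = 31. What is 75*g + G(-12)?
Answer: 2301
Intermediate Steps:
G(k) = 2*k
75*g + G(-12) = 75*31 + 2*(-12) = 2325 - 24 = 2301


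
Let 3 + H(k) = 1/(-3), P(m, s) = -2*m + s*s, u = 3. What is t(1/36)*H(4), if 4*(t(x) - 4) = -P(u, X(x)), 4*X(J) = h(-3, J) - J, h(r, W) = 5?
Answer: -2120755/124416 ≈ -17.046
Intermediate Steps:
X(J) = 5/4 - J/4 (X(J) = (5 - J)/4 = 5/4 - J/4)
P(m, s) = s² - 2*m (P(m, s) = -2*m + s² = s² - 2*m)
t(x) = 11/2 - (5/4 - x/4)²/4 (t(x) = 4 + (-((5/4 - x/4)² - 2*3))/4 = 4 + (-((5/4 - x/4)² - 6))/4 = 4 + (-(-6 + (5/4 - x/4)²))/4 = 4 + (6 - (5/4 - x/4)²)/4 = 4 + (3/2 - (5/4 - x/4)²/4) = 11/2 - (5/4 - x/4)²/4)
H(k) = -10/3 (H(k) = -3 + 1/(-3) = -3 - ⅓ = -10/3)
t(1/36)*H(4) = (11/2 - (-5 + 1/36)²/64)*(-10/3) = (11/2 - (-179/36)²/64)*(-10/3) = (11/2 - 1/64*32041/1296)*(-10/3) = (11/2 - 32041/82944)*(-10/3) = (424151/82944)*(-10/3) = -2120755/124416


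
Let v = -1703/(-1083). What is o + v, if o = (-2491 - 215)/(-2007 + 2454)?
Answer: -723119/161367 ≈ -4.4812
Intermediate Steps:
o = -902/149 (o = -2706/447 = -2706*1/447 = -902/149 ≈ -6.0537)
v = 1703/1083 (v = -1703*(-1/1083) = 1703/1083 ≈ 1.5725)
o + v = -902/149 + 1703/1083 = -723119/161367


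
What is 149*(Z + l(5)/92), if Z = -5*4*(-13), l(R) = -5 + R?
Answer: 38740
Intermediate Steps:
Z = 260 (Z = -20*(-13) = 260)
149*(Z + l(5)/92) = 149*(260 + (-5 + 5)/92) = 149*(260 + 0*(1/92)) = 149*(260 + 0) = 149*260 = 38740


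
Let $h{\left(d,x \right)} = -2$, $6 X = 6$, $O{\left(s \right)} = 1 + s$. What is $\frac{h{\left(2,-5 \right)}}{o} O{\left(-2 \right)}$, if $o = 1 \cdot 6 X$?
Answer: $\frac{1}{3} \approx 0.33333$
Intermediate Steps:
$X = 1$ ($X = \frac{1}{6} \cdot 6 = 1$)
$o = 6$ ($o = 1 \cdot 6 \cdot 1 = 6 \cdot 1 = 6$)
$\frac{h{\left(2,-5 \right)}}{o} O{\left(-2 \right)} = - \frac{2}{6} \left(1 - 2\right) = \left(-2\right) \frac{1}{6} \left(-1\right) = \left(- \frac{1}{3}\right) \left(-1\right) = \frac{1}{3}$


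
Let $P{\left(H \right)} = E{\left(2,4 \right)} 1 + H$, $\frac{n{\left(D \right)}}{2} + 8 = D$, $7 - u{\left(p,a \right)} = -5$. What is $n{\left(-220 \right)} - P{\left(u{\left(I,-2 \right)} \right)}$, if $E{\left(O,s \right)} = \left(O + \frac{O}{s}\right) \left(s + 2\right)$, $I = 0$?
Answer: $-483$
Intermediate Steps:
$u{\left(p,a \right)} = 12$ ($u{\left(p,a \right)} = 7 - -5 = 7 + 5 = 12$)
$n{\left(D \right)} = -16 + 2 D$
$E{\left(O,s \right)} = \left(2 + s\right) \left(O + \frac{O}{s}\right)$ ($E{\left(O,s \right)} = \left(O + \frac{O}{s}\right) \left(2 + s\right) = \left(2 + s\right) \left(O + \frac{O}{s}\right)$)
$P{\left(H \right)} = 15 + H$ ($P{\left(H \right)} = \frac{2 \left(2 + 4 \left(3 + 4\right)\right)}{4} \cdot 1 + H = 2 \cdot \frac{1}{4} \left(2 + 4 \cdot 7\right) 1 + H = 2 \cdot \frac{1}{4} \left(2 + 28\right) 1 + H = 2 \cdot \frac{1}{4} \cdot 30 \cdot 1 + H = 15 \cdot 1 + H = 15 + H$)
$n{\left(-220 \right)} - P{\left(u{\left(I,-2 \right)} \right)} = \left(-16 + 2 \left(-220\right)\right) - \left(15 + 12\right) = \left(-16 - 440\right) - 27 = -456 - 27 = -483$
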